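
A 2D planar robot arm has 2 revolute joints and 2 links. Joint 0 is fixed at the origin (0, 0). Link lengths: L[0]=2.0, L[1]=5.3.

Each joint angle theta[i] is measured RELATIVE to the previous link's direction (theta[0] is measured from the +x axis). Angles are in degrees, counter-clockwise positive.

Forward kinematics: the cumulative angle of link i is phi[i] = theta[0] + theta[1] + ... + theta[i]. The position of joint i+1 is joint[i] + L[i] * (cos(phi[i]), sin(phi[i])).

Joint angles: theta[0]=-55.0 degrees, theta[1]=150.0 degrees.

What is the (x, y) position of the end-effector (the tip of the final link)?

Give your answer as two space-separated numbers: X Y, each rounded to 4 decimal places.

Answer: 0.6852 3.6415

Derivation:
joint[0] = (0.0000, 0.0000)  (base)
link 0: phi[0] = -55 = -55 deg
  cos(-55 deg) = 0.5736, sin(-55 deg) = -0.8192
  joint[1] = (0.0000, 0.0000) + 2 * (0.5736, -0.8192) = (0.0000 + 1.1472, 0.0000 + -1.6383) = (1.1472, -1.6383)
link 1: phi[1] = -55 + 150 = 95 deg
  cos(95 deg) = -0.0872, sin(95 deg) = 0.9962
  joint[2] = (1.1472, -1.6383) + 5.3 * (-0.0872, 0.9962) = (1.1472 + -0.4619, -1.6383 + 5.2798) = (0.6852, 3.6415)
End effector: (0.6852, 3.6415)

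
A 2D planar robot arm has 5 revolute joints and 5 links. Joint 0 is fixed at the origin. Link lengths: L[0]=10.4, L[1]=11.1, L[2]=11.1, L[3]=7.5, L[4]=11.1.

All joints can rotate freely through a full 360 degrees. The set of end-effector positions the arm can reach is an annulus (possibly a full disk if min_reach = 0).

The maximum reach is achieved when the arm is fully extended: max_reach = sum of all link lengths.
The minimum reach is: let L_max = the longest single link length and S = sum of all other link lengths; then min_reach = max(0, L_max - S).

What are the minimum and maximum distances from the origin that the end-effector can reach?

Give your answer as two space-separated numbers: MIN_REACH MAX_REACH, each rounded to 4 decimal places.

Link lengths: [10.4, 11.1, 11.1, 7.5, 11.1]
max_reach = 10.4 + 11.1 + 11.1 + 7.5 + 11.1 = 51.2
L_max = max([10.4, 11.1, 11.1, 7.5, 11.1]) = 11.1
S (sum of others) = 51.2 - 11.1 = 40.1
min_reach = max(0, 11.1 - 40.1) = max(0, -29) = 0

Answer: 0.0000 51.2000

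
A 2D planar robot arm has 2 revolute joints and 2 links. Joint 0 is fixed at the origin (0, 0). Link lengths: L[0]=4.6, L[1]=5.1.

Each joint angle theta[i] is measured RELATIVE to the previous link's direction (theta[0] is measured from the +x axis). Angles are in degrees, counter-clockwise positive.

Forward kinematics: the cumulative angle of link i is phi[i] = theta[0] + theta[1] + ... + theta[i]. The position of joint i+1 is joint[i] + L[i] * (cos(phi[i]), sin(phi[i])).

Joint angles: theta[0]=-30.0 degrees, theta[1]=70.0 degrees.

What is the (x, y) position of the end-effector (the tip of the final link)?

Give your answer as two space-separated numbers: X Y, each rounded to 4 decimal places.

joint[0] = (0.0000, 0.0000)  (base)
link 0: phi[0] = -30 = -30 deg
  cos(-30 deg) = 0.8660, sin(-30 deg) = -0.5000
  joint[1] = (0.0000, 0.0000) + 4.6 * (0.8660, -0.5000) = (0.0000 + 3.9837, 0.0000 + -2.3000) = (3.9837, -2.3000)
link 1: phi[1] = -30 + 70 = 40 deg
  cos(40 deg) = 0.7660, sin(40 deg) = 0.6428
  joint[2] = (3.9837, -2.3000) + 5.1 * (0.7660, 0.6428) = (3.9837 + 3.9068, -2.3000 + 3.2782) = (7.8905, 0.9782)
End effector: (7.8905, 0.9782)

Answer: 7.8905 0.9782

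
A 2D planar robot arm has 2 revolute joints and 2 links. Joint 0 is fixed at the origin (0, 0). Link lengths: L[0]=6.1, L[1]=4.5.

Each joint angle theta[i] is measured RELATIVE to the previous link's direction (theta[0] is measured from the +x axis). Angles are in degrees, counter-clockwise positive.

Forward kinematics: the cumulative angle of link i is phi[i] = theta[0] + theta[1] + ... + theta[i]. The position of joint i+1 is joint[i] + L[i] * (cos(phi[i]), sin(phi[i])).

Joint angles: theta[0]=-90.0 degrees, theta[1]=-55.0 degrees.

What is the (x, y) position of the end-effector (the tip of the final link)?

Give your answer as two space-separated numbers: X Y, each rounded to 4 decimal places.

joint[0] = (0.0000, 0.0000)  (base)
link 0: phi[0] = -90 = -90 deg
  cos(-90 deg) = 0.0000, sin(-90 deg) = -1.0000
  joint[1] = (0.0000, 0.0000) + 6.1 * (0.0000, -1.0000) = (0.0000 + 0.0000, 0.0000 + -6.1000) = (0.0000, -6.1000)
link 1: phi[1] = -90 + -55 = -145 deg
  cos(-145 deg) = -0.8192, sin(-145 deg) = -0.5736
  joint[2] = (0.0000, -6.1000) + 4.5 * (-0.8192, -0.5736) = (0.0000 + -3.6862, -6.1000 + -2.5811) = (-3.6862, -8.6811)
End effector: (-3.6862, -8.6811)

Answer: -3.6862 -8.6811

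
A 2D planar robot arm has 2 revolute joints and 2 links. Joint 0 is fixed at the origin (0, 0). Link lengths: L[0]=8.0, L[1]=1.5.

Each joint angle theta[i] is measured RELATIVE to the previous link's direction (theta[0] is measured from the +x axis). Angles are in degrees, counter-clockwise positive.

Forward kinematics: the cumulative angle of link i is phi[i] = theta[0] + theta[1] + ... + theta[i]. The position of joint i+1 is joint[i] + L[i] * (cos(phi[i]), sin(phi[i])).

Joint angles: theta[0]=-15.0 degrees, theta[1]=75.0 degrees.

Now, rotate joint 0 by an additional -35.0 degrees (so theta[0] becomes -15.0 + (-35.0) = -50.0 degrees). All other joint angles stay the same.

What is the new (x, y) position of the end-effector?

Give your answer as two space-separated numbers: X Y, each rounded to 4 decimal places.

joint[0] = (0.0000, 0.0000)  (base)
link 0: phi[0] = -50 = -50 deg
  cos(-50 deg) = 0.6428, sin(-50 deg) = -0.7660
  joint[1] = (0.0000, 0.0000) + 8 * (0.6428, -0.7660) = (0.0000 + 5.1423, 0.0000 + -6.1284) = (5.1423, -6.1284)
link 1: phi[1] = -50 + 75 = 25 deg
  cos(25 deg) = 0.9063, sin(25 deg) = 0.4226
  joint[2] = (5.1423, -6.1284) + 1.5 * (0.9063, 0.4226) = (5.1423 + 1.3595, -6.1284 + 0.6339) = (6.5018, -5.4944)
End effector: (6.5018, -5.4944)

Answer: 6.5018 -5.4944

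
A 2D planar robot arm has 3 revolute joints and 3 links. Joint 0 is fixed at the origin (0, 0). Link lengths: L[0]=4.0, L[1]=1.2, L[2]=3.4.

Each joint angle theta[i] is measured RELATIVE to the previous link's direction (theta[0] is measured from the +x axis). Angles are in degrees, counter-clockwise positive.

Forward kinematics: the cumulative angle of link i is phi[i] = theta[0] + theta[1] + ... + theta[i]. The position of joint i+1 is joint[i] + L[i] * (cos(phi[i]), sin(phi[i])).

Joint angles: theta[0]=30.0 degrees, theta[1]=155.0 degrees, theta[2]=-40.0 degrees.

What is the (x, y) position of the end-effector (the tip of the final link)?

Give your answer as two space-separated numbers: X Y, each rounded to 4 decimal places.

joint[0] = (0.0000, 0.0000)  (base)
link 0: phi[0] = 30 = 30 deg
  cos(30 deg) = 0.8660, sin(30 deg) = 0.5000
  joint[1] = (0.0000, 0.0000) + 4 * (0.8660, 0.5000) = (0.0000 + 3.4641, 0.0000 + 2.0000) = (3.4641, 2.0000)
link 1: phi[1] = 30 + 155 = 185 deg
  cos(185 deg) = -0.9962, sin(185 deg) = -0.0872
  joint[2] = (3.4641, 2.0000) + 1.2 * (-0.9962, -0.0872) = (3.4641 + -1.1954, 2.0000 + -0.1046) = (2.2687, 1.8954)
link 2: phi[2] = 30 + 155 + -40 = 145 deg
  cos(145 deg) = -0.8192, sin(145 deg) = 0.5736
  joint[3] = (2.2687, 1.8954) + 3.4 * (-0.8192, 0.5736) = (2.2687 + -2.7851, 1.8954 + 1.9502) = (-0.5164, 3.8456)
End effector: (-0.5164, 3.8456)

Answer: -0.5164 3.8456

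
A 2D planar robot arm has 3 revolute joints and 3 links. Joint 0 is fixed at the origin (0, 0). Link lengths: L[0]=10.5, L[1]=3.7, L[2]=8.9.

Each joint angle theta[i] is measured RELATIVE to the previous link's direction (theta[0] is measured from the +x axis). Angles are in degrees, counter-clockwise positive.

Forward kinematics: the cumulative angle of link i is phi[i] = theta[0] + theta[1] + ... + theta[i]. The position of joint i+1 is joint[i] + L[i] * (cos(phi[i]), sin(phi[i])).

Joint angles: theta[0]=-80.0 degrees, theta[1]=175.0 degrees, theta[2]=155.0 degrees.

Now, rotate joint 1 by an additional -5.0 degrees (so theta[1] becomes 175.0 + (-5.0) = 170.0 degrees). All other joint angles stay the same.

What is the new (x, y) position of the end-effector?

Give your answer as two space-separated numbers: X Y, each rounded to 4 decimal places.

Answer: -1.9380 -14.7066

Derivation:
joint[0] = (0.0000, 0.0000)  (base)
link 0: phi[0] = -80 = -80 deg
  cos(-80 deg) = 0.1736, sin(-80 deg) = -0.9848
  joint[1] = (0.0000, 0.0000) + 10.5 * (0.1736, -0.9848) = (0.0000 + 1.8233, 0.0000 + -10.3405) = (1.8233, -10.3405)
link 1: phi[1] = -80 + 170 = 90 deg
  cos(90 deg) = 0.0000, sin(90 deg) = 1.0000
  joint[2] = (1.8233, -10.3405) + 3.7 * (0.0000, 1.0000) = (1.8233 + 0.0000, -10.3405 + 3.7000) = (1.8233, -6.6405)
link 2: phi[2] = -80 + 170 + 155 = 245 deg
  cos(245 deg) = -0.4226, sin(245 deg) = -0.9063
  joint[3] = (1.8233, -6.6405) + 8.9 * (-0.4226, -0.9063) = (1.8233 + -3.7613, -6.6405 + -8.0661) = (-1.9380, -14.7066)
End effector: (-1.9380, -14.7066)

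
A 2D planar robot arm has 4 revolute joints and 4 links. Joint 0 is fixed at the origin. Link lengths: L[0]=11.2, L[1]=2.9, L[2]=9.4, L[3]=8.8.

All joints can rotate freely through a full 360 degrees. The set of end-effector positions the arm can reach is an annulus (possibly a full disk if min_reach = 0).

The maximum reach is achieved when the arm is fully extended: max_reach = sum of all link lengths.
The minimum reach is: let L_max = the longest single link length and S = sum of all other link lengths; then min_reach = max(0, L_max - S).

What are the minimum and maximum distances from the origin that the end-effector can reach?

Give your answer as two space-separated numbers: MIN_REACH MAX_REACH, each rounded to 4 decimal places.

Answer: 0.0000 32.3000

Derivation:
Link lengths: [11.2, 2.9, 9.4, 8.8]
max_reach = 11.2 + 2.9 + 9.4 + 8.8 = 32.3
L_max = max([11.2, 2.9, 9.4, 8.8]) = 11.2
S (sum of others) = 32.3 - 11.2 = 21.1
min_reach = max(0, 11.2 - 21.1) = max(0, -9.9) = 0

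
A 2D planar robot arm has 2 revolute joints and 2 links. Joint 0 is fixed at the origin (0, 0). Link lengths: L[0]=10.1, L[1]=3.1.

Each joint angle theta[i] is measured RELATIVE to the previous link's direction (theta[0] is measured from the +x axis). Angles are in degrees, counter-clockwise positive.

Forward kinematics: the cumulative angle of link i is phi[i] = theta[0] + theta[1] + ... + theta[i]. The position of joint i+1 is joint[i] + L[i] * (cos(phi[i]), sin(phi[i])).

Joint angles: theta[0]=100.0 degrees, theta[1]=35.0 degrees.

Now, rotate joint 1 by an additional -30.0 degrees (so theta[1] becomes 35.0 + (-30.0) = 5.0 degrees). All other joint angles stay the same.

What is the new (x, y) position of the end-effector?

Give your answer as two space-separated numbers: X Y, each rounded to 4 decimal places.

Answer: -2.5562 12.9409

Derivation:
joint[0] = (0.0000, 0.0000)  (base)
link 0: phi[0] = 100 = 100 deg
  cos(100 deg) = -0.1736, sin(100 deg) = 0.9848
  joint[1] = (0.0000, 0.0000) + 10.1 * (-0.1736, 0.9848) = (0.0000 + -1.7538, 0.0000 + 9.9466) = (-1.7538, 9.9466)
link 1: phi[1] = 100 + 5 = 105 deg
  cos(105 deg) = -0.2588, sin(105 deg) = 0.9659
  joint[2] = (-1.7538, 9.9466) + 3.1 * (-0.2588, 0.9659) = (-1.7538 + -0.8023, 9.9466 + 2.9944) = (-2.5562, 12.9409)
End effector: (-2.5562, 12.9409)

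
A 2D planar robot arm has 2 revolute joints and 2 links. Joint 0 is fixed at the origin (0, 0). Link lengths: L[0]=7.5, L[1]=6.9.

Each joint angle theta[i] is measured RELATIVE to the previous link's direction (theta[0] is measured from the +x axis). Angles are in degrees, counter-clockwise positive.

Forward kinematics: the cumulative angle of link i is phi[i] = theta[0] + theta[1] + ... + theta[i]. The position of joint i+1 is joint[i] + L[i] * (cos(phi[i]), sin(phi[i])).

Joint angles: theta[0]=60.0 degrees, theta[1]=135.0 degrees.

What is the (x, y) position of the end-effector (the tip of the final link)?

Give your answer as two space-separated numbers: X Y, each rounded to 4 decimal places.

Answer: -2.9149 4.7093

Derivation:
joint[0] = (0.0000, 0.0000)  (base)
link 0: phi[0] = 60 = 60 deg
  cos(60 deg) = 0.5000, sin(60 deg) = 0.8660
  joint[1] = (0.0000, 0.0000) + 7.5 * (0.5000, 0.8660) = (0.0000 + 3.7500, 0.0000 + 6.4952) = (3.7500, 6.4952)
link 1: phi[1] = 60 + 135 = 195 deg
  cos(195 deg) = -0.9659, sin(195 deg) = -0.2588
  joint[2] = (3.7500, 6.4952) + 6.9 * (-0.9659, -0.2588) = (3.7500 + -6.6649, 6.4952 + -1.7859) = (-2.9149, 4.7093)
End effector: (-2.9149, 4.7093)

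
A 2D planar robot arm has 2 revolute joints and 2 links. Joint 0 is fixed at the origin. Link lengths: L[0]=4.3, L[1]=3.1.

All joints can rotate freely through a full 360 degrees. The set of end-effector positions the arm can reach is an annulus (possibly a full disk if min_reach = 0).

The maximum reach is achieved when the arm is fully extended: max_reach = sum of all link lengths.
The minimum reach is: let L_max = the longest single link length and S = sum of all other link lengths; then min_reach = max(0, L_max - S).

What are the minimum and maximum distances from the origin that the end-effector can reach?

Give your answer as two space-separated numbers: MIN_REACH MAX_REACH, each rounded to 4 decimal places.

Answer: 1.2000 7.4000

Derivation:
Link lengths: [4.3, 3.1]
max_reach = 4.3 + 3.1 = 7.4
L_max = max([4.3, 3.1]) = 4.3
S (sum of others) = 7.4 - 4.3 = 3.1
min_reach = max(0, 4.3 - 3.1) = max(0, 1.2) = 1.2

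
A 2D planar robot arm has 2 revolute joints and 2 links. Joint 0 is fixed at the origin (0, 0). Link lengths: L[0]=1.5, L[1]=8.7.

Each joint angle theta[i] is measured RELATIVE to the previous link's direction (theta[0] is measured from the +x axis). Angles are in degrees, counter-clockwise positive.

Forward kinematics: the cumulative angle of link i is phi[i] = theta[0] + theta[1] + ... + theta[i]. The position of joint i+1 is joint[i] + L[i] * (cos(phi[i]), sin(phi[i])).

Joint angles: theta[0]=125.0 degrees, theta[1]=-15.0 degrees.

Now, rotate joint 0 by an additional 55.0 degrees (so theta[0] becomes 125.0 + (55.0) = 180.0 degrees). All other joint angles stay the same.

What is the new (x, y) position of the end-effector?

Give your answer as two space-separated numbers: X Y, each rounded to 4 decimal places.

joint[0] = (0.0000, 0.0000)  (base)
link 0: phi[0] = 180 = 180 deg
  cos(180 deg) = -1.0000, sin(180 deg) = 0.0000
  joint[1] = (0.0000, 0.0000) + 1.5 * (-1.0000, 0.0000) = (0.0000 + -1.5000, 0.0000 + 0.0000) = (-1.5000, 0.0000)
link 1: phi[1] = 180 + -15 = 165 deg
  cos(165 deg) = -0.9659, sin(165 deg) = 0.2588
  joint[2] = (-1.5000, 0.0000) + 8.7 * (-0.9659, 0.2588) = (-1.5000 + -8.4036, 0.0000 + 2.2517) = (-9.9036, 2.2517)
End effector: (-9.9036, 2.2517)

Answer: -9.9036 2.2517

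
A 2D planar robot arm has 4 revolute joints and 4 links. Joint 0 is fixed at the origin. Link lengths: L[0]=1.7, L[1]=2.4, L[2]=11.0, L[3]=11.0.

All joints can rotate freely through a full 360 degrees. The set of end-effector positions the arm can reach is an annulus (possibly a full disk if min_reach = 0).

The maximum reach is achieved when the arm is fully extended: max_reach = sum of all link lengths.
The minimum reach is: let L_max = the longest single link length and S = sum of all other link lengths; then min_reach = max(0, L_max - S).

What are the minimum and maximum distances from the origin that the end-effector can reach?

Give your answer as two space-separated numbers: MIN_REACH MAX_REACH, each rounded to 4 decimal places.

Answer: 0.0000 26.1000

Derivation:
Link lengths: [1.7, 2.4, 11.0, 11.0]
max_reach = 1.7 + 2.4 + 11 + 11 = 26.1
L_max = max([1.7, 2.4, 11.0, 11.0]) = 11
S (sum of others) = 26.1 - 11 = 15.1
min_reach = max(0, 11 - 15.1) = max(0, -4.1) = 0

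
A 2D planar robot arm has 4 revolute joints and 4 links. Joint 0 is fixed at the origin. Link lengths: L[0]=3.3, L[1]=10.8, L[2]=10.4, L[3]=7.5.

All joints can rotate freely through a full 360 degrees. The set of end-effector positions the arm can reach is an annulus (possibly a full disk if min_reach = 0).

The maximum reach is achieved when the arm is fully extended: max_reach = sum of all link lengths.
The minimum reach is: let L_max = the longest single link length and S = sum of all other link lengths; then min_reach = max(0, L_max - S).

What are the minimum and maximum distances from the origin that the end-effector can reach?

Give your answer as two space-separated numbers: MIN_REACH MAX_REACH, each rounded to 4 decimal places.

Link lengths: [3.3, 10.8, 10.4, 7.5]
max_reach = 3.3 + 10.8 + 10.4 + 7.5 = 32
L_max = max([3.3, 10.8, 10.4, 7.5]) = 10.8
S (sum of others) = 32 - 10.8 = 21.2
min_reach = max(0, 10.8 - 21.2) = max(0, -10.4) = 0

Answer: 0.0000 32.0000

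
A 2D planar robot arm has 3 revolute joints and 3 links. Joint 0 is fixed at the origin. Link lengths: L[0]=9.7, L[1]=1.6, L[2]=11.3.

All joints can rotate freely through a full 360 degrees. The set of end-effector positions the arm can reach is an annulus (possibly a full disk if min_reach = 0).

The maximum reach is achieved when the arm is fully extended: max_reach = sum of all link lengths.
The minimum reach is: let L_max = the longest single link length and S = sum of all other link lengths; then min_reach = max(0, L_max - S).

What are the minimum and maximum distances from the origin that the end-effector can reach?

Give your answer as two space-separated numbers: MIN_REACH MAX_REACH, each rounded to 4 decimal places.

Link lengths: [9.7, 1.6, 11.3]
max_reach = 9.7 + 1.6 + 11.3 = 22.6
L_max = max([9.7, 1.6, 11.3]) = 11.3
S (sum of others) = 22.6 - 11.3 = 11.3
min_reach = max(0, 11.3 - 11.3) = max(0, 0) = 0

Answer: 0.0000 22.6000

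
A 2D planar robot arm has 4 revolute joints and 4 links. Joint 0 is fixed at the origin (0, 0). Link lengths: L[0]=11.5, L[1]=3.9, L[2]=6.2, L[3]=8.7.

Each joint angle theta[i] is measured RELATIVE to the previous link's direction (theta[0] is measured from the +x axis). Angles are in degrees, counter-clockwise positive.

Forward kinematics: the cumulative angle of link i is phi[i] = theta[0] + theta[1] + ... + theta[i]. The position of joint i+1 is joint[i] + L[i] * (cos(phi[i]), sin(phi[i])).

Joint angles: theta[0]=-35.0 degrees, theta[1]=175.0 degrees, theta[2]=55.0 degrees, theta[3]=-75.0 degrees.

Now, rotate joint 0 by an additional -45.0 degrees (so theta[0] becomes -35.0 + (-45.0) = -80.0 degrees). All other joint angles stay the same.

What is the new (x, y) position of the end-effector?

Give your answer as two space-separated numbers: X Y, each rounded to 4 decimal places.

joint[0] = (0.0000, 0.0000)  (base)
link 0: phi[0] = -80 = -80 deg
  cos(-80 deg) = 0.1736, sin(-80 deg) = -0.9848
  joint[1] = (0.0000, 0.0000) + 11.5 * (0.1736, -0.9848) = (0.0000 + 1.9970, 0.0000 + -11.3253) = (1.9970, -11.3253)
link 1: phi[1] = -80 + 175 = 95 deg
  cos(95 deg) = -0.0872, sin(95 deg) = 0.9962
  joint[2] = (1.9970, -11.3253) + 3.9 * (-0.0872, 0.9962) = (1.9970 + -0.3399, -11.3253 + 3.8852) = (1.6570, -7.4401)
link 2: phi[2] = -80 + 175 + 55 = 150 deg
  cos(150 deg) = -0.8660, sin(150 deg) = 0.5000
  joint[3] = (1.6570, -7.4401) + 6.2 * (-0.8660, 0.5000) = (1.6570 + -5.3694, -7.4401 + 3.1000) = (-3.7123, -4.3401)
link 3: phi[3] = -80 + 175 + 55 + -75 = 75 deg
  cos(75 deg) = 0.2588, sin(75 deg) = 0.9659
  joint[4] = (-3.7123, -4.3401) + 8.7 * (0.2588, 0.9659) = (-3.7123 + 2.2517, -4.3401 + 8.4036) = (-1.4606, 4.0634)
End effector: (-1.4606, 4.0634)

Answer: -1.4606 4.0634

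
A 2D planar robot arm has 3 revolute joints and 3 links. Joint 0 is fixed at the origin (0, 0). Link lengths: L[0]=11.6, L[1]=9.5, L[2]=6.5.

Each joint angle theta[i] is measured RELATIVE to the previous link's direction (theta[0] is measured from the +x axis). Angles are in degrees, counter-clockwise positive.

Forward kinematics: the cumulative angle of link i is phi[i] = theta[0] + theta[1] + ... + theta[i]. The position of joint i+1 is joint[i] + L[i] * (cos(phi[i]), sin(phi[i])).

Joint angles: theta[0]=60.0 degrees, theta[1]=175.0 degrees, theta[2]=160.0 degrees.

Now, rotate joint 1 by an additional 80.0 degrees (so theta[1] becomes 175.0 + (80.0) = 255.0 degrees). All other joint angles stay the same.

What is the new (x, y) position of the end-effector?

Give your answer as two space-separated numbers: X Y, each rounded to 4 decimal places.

Answer: 9.7705 9.2194

Derivation:
joint[0] = (0.0000, 0.0000)  (base)
link 0: phi[0] = 60 = 60 deg
  cos(60 deg) = 0.5000, sin(60 deg) = 0.8660
  joint[1] = (0.0000, 0.0000) + 11.6 * (0.5000, 0.8660) = (0.0000 + 5.8000, 0.0000 + 10.0459) = (5.8000, 10.0459)
link 1: phi[1] = 60 + 255 = 315 deg
  cos(315 deg) = 0.7071, sin(315 deg) = -0.7071
  joint[2] = (5.8000, 10.0459) + 9.5 * (0.7071, -0.7071) = (5.8000 + 6.7175, 10.0459 + -6.7175) = (12.5175, 3.3284)
link 2: phi[2] = 60 + 255 + 160 = 475 deg
  cos(475 deg) = -0.4226, sin(475 deg) = 0.9063
  joint[3] = (12.5175, 3.3284) + 6.5 * (-0.4226, 0.9063) = (12.5175 + -2.7470, 3.3284 + 5.8910) = (9.7705, 9.2194)
End effector: (9.7705, 9.2194)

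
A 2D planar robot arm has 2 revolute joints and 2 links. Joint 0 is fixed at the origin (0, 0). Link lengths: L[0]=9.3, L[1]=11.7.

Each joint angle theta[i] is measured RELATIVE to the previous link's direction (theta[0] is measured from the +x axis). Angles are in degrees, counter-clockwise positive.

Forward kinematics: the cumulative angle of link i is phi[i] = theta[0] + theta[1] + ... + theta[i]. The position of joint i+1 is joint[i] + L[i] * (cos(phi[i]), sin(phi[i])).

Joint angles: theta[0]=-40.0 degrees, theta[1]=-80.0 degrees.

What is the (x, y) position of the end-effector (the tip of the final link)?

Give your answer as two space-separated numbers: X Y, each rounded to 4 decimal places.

Answer: 1.2742 -16.1104

Derivation:
joint[0] = (0.0000, 0.0000)  (base)
link 0: phi[0] = -40 = -40 deg
  cos(-40 deg) = 0.7660, sin(-40 deg) = -0.6428
  joint[1] = (0.0000, 0.0000) + 9.3 * (0.7660, -0.6428) = (0.0000 + 7.1242, 0.0000 + -5.9779) = (7.1242, -5.9779)
link 1: phi[1] = -40 + -80 = -120 deg
  cos(-120 deg) = -0.5000, sin(-120 deg) = -0.8660
  joint[2] = (7.1242, -5.9779) + 11.7 * (-0.5000, -0.8660) = (7.1242 + -5.8500, -5.9779 + -10.1325) = (1.2742, -16.1104)
End effector: (1.2742, -16.1104)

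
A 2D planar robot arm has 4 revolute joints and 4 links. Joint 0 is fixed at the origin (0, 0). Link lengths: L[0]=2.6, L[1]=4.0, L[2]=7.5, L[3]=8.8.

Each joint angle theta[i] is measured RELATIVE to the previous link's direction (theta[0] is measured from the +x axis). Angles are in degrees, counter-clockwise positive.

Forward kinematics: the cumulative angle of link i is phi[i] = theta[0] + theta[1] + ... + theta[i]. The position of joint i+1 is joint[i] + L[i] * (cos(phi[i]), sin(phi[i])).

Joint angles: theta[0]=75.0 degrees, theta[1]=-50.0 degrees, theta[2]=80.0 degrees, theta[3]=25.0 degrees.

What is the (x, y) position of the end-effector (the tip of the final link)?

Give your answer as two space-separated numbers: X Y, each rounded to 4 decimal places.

joint[0] = (0.0000, 0.0000)  (base)
link 0: phi[0] = 75 = 75 deg
  cos(75 deg) = 0.2588, sin(75 deg) = 0.9659
  joint[1] = (0.0000, 0.0000) + 2.6 * (0.2588, 0.9659) = (0.0000 + 0.6729, 0.0000 + 2.5114) = (0.6729, 2.5114)
link 1: phi[1] = 75 + -50 = 25 deg
  cos(25 deg) = 0.9063, sin(25 deg) = 0.4226
  joint[2] = (0.6729, 2.5114) + 4 * (0.9063, 0.4226) = (0.6729 + 3.6252, 2.5114 + 1.6905) = (4.2982, 4.2019)
link 2: phi[2] = 75 + -50 + 80 = 105 deg
  cos(105 deg) = -0.2588, sin(105 deg) = 0.9659
  joint[3] = (4.2982, 4.2019) + 7.5 * (-0.2588, 0.9659) = (4.2982 + -1.9411, 4.2019 + 7.2444) = (2.3570, 11.4463)
link 3: phi[3] = 75 + -50 + 80 + 25 = 130 deg
  cos(130 deg) = -0.6428, sin(130 deg) = 0.7660
  joint[4] = (2.3570, 11.4463) + 8.8 * (-0.6428, 0.7660) = (2.3570 + -5.6565, 11.4463 + 6.7412) = (-3.2995, 18.1875)
End effector: (-3.2995, 18.1875)

Answer: -3.2995 18.1875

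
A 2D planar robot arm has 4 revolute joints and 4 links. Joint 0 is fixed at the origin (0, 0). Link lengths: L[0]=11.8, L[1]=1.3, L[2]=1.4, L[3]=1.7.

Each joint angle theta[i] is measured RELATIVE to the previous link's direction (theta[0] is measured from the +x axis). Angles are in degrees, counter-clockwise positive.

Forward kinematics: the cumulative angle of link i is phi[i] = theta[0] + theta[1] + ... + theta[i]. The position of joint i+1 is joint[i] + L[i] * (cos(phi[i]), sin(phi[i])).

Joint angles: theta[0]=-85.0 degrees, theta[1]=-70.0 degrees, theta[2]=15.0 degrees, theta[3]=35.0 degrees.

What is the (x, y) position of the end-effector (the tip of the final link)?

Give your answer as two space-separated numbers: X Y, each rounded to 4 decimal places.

joint[0] = (0.0000, 0.0000)  (base)
link 0: phi[0] = -85 = -85 deg
  cos(-85 deg) = 0.0872, sin(-85 deg) = -0.9962
  joint[1] = (0.0000, 0.0000) + 11.8 * (0.0872, -0.9962) = (0.0000 + 1.0284, 0.0000 + -11.7551) = (1.0284, -11.7551)
link 1: phi[1] = -85 + -70 = -155 deg
  cos(-155 deg) = -0.9063, sin(-155 deg) = -0.4226
  joint[2] = (1.0284, -11.7551) + 1.3 * (-0.9063, -0.4226) = (1.0284 + -1.1782, -11.7551 + -0.5494) = (-0.1498, -12.3045)
link 2: phi[2] = -85 + -70 + 15 = -140 deg
  cos(-140 deg) = -0.7660, sin(-140 deg) = -0.6428
  joint[3] = (-0.1498, -12.3045) + 1.4 * (-0.7660, -0.6428) = (-0.1498 + -1.0725, -12.3045 + -0.8999) = (-1.2222, -13.2044)
link 3: phi[3] = -85 + -70 + 15 + 35 = -105 deg
  cos(-105 deg) = -0.2588, sin(-105 deg) = -0.9659
  joint[4] = (-1.2222, -13.2044) + 1.7 * (-0.2588, -0.9659) = (-1.2222 + -0.4400, -13.2044 + -1.6421) = (-1.6622, -14.8465)
End effector: (-1.6622, -14.8465)

Answer: -1.6622 -14.8465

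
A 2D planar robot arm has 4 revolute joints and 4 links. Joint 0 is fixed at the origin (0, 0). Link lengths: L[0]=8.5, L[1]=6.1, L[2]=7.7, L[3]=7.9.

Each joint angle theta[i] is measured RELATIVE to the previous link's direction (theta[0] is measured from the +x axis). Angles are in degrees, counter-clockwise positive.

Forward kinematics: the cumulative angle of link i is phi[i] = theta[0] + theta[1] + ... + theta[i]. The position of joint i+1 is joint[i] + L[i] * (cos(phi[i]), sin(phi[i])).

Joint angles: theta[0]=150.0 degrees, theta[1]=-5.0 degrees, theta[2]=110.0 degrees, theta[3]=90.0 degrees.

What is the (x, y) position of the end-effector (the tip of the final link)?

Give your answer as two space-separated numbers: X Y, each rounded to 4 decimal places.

joint[0] = (0.0000, 0.0000)  (base)
link 0: phi[0] = 150 = 150 deg
  cos(150 deg) = -0.8660, sin(150 deg) = 0.5000
  joint[1] = (0.0000, 0.0000) + 8.5 * (-0.8660, 0.5000) = (0.0000 + -7.3612, 0.0000 + 4.2500) = (-7.3612, 4.2500)
link 1: phi[1] = 150 + -5 = 145 deg
  cos(145 deg) = -0.8192, sin(145 deg) = 0.5736
  joint[2] = (-7.3612, 4.2500) + 6.1 * (-0.8192, 0.5736) = (-7.3612 + -4.9968, 4.2500 + 3.4988) = (-12.3580, 7.7488)
link 2: phi[2] = 150 + -5 + 110 = 255 deg
  cos(255 deg) = -0.2588, sin(255 deg) = -0.9659
  joint[3] = (-12.3580, 7.7488) + 7.7 * (-0.2588, -0.9659) = (-12.3580 + -1.9929, 7.7488 + -7.4376) = (-14.3510, 0.3112)
link 3: phi[3] = 150 + -5 + 110 + 90 = 345 deg
  cos(345 deg) = 0.9659, sin(345 deg) = -0.2588
  joint[4] = (-14.3510, 0.3112) + 7.9 * (0.9659, -0.2588) = (-14.3510 + 7.6308, 0.3112 + -2.0447) = (-6.7201, -1.7335)
End effector: (-6.7201, -1.7335)

Answer: -6.7201 -1.7335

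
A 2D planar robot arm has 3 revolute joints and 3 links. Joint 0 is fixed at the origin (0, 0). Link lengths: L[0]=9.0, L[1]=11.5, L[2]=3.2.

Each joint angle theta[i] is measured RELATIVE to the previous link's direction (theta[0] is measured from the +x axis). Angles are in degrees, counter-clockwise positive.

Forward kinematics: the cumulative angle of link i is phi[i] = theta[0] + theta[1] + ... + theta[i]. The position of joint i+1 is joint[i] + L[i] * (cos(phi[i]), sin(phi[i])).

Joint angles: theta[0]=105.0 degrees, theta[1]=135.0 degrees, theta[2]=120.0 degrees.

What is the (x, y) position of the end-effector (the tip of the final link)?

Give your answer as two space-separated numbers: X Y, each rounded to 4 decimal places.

Answer: -4.8794 -1.2660

Derivation:
joint[0] = (0.0000, 0.0000)  (base)
link 0: phi[0] = 105 = 105 deg
  cos(105 deg) = -0.2588, sin(105 deg) = 0.9659
  joint[1] = (0.0000, 0.0000) + 9 * (-0.2588, 0.9659) = (0.0000 + -2.3294, 0.0000 + 8.6933) = (-2.3294, 8.6933)
link 1: phi[1] = 105 + 135 = 240 deg
  cos(240 deg) = -0.5000, sin(240 deg) = -0.8660
  joint[2] = (-2.3294, 8.6933) + 11.5 * (-0.5000, -0.8660) = (-2.3294 + -5.7500, 8.6933 + -9.9593) = (-8.0794, -1.2660)
link 2: phi[2] = 105 + 135 + 120 = 360 deg
  cos(360 deg) = 1.0000, sin(360 deg) = -0.0000
  joint[3] = (-8.0794, -1.2660) + 3.2 * (1.0000, -0.0000) = (-8.0794 + 3.2000, -1.2660 + -0.0000) = (-4.8794, -1.2660)
End effector: (-4.8794, -1.2660)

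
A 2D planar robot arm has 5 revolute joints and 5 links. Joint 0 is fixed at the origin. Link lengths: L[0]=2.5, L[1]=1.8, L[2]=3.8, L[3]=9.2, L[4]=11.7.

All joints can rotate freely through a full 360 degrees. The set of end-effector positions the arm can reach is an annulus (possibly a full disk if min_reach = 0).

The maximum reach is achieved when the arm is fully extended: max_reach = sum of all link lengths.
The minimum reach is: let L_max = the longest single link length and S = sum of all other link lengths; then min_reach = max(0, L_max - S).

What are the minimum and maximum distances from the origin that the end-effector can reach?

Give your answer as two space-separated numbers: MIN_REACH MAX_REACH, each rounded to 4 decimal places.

Link lengths: [2.5, 1.8, 3.8, 9.2, 11.7]
max_reach = 2.5 + 1.8 + 3.8 + 9.2 + 11.7 = 29
L_max = max([2.5, 1.8, 3.8, 9.2, 11.7]) = 11.7
S (sum of others) = 29 - 11.7 = 17.3
min_reach = max(0, 11.7 - 17.3) = max(0, -5.6) = 0

Answer: 0.0000 29.0000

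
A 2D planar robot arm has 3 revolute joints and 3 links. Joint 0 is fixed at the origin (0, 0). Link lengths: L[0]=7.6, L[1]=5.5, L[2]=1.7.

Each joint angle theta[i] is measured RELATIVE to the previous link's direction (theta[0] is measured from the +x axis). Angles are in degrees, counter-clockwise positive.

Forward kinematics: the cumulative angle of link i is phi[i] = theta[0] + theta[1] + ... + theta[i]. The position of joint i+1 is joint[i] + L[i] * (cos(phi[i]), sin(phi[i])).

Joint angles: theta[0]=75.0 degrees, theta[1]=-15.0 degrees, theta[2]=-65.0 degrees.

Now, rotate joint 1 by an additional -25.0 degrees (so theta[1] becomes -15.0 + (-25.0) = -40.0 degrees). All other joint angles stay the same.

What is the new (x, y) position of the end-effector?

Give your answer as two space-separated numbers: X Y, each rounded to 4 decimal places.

joint[0] = (0.0000, 0.0000)  (base)
link 0: phi[0] = 75 = 75 deg
  cos(75 deg) = 0.2588, sin(75 deg) = 0.9659
  joint[1] = (0.0000, 0.0000) + 7.6 * (0.2588, 0.9659) = (0.0000 + 1.9670, 0.0000 + 7.3410) = (1.9670, 7.3410)
link 1: phi[1] = 75 + -40 = 35 deg
  cos(35 deg) = 0.8192, sin(35 deg) = 0.5736
  joint[2] = (1.9670, 7.3410) + 5.5 * (0.8192, 0.5736) = (1.9670 + 4.5053, 7.3410 + 3.1547) = (6.4724, 10.4957)
link 2: phi[2] = 75 + -40 + -65 = -30 deg
  cos(-30 deg) = 0.8660, sin(-30 deg) = -0.5000
  joint[3] = (6.4724, 10.4957) + 1.7 * (0.8660, -0.5000) = (6.4724 + 1.4722, 10.4957 + -0.8500) = (7.9446, 9.6457)
End effector: (7.9446, 9.6457)

Answer: 7.9446 9.6457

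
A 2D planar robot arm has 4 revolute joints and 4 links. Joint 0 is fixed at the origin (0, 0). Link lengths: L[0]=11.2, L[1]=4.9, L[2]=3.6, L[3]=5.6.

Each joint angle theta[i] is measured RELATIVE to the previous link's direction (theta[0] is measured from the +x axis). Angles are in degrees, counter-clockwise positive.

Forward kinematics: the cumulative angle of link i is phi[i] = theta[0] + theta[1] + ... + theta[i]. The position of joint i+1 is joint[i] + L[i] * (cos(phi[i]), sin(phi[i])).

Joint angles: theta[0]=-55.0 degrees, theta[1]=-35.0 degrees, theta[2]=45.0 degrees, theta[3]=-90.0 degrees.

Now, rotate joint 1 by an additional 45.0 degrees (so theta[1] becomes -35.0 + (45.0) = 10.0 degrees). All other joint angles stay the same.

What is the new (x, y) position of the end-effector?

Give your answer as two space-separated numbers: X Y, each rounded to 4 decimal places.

joint[0] = (0.0000, 0.0000)  (base)
link 0: phi[0] = -55 = -55 deg
  cos(-55 deg) = 0.5736, sin(-55 deg) = -0.8192
  joint[1] = (0.0000, 0.0000) + 11.2 * (0.5736, -0.8192) = (0.0000 + 6.4241, 0.0000 + -9.1745) = (6.4241, -9.1745)
link 1: phi[1] = -55 + 10 = -45 deg
  cos(-45 deg) = 0.7071, sin(-45 deg) = -0.7071
  joint[2] = (6.4241, -9.1745) + 4.9 * (0.7071, -0.7071) = (6.4241 + 3.4648, -9.1745 + -3.4648) = (9.8889, -12.6393)
link 2: phi[2] = -55 + 10 + 45 = 0 deg
  cos(0 deg) = 1.0000, sin(0 deg) = 0.0000
  joint[3] = (9.8889, -12.6393) + 3.6 * (1.0000, 0.0000) = (9.8889 + 3.6000, -12.6393 + 0.0000) = (13.4889, -12.6393)
link 3: phi[3] = -55 + 10 + 45 + -90 = -90 deg
  cos(-90 deg) = 0.0000, sin(-90 deg) = -1.0000
  joint[4] = (13.4889, -12.6393) + 5.6 * (0.0000, -1.0000) = (13.4889 + 0.0000, -12.6393 + -5.6000) = (13.4889, -18.2393)
End effector: (13.4889, -18.2393)

Answer: 13.4889 -18.2393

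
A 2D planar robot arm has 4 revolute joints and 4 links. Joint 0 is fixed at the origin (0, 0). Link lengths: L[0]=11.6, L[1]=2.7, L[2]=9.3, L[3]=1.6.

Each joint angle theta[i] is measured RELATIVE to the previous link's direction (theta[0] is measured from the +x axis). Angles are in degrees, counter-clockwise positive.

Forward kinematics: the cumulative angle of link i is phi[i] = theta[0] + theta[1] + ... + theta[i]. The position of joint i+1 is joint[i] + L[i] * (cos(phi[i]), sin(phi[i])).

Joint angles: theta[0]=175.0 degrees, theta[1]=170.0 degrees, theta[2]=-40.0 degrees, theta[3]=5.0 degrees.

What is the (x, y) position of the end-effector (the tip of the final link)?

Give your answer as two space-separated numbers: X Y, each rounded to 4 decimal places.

Answer: -2.5851 -8.5316

Derivation:
joint[0] = (0.0000, 0.0000)  (base)
link 0: phi[0] = 175 = 175 deg
  cos(175 deg) = -0.9962, sin(175 deg) = 0.0872
  joint[1] = (0.0000, 0.0000) + 11.6 * (-0.9962, 0.0872) = (0.0000 + -11.5559, 0.0000 + 1.0110) = (-11.5559, 1.0110)
link 1: phi[1] = 175 + 170 = 345 deg
  cos(345 deg) = 0.9659, sin(345 deg) = -0.2588
  joint[2] = (-11.5559, 1.0110) + 2.7 * (0.9659, -0.2588) = (-11.5559 + 2.6080, 1.0110 + -0.6988) = (-8.9479, 0.3122)
link 2: phi[2] = 175 + 170 + -40 = 305 deg
  cos(305 deg) = 0.5736, sin(305 deg) = -0.8192
  joint[3] = (-8.9479, 0.3122) + 9.3 * (0.5736, -0.8192) = (-8.9479 + 5.3343, 0.3122 + -7.6181) = (-3.6136, -7.3059)
link 3: phi[3] = 175 + 170 + -40 + 5 = 310 deg
  cos(310 deg) = 0.6428, sin(310 deg) = -0.7660
  joint[4] = (-3.6136, -7.3059) + 1.6 * (0.6428, -0.7660) = (-3.6136 + 1.0285, -7.3059 + -1.2257) = (-2.5851, -8.5316)
End effector: (-2.5851, -8.5316)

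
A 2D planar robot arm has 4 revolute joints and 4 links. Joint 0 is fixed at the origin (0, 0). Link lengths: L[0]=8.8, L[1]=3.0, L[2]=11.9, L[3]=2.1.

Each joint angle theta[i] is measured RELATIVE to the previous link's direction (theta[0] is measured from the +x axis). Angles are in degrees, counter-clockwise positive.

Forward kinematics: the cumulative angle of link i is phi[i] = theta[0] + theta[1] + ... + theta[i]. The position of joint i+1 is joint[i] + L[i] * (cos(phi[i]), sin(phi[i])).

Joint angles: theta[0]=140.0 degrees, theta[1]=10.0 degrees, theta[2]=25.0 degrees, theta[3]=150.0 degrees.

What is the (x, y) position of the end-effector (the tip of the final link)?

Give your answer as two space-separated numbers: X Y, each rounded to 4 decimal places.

Answer: -19.4738 6.9892

Derivation:
joint[0] = (0.0000, 0.0000)  (base)
link 0: phi[0] = 140 = 140 deg
  cos(140 deg) = -0.7660, sin(140 deg) = 0.6428
  joint[1] = (0.0000, 0.0000) + 8.8 * (-0.7660, 0.6428) = (0.0000 + -6.7412, 0.0000 + 5.6565) = (-6.7412, 5.6565)
link 1: phi[1] = 140 + 10 = 150 deg
  cos(150 deg) = -0.8660, sin(150 deg) = 0.5000
  joint[2] = (-6.7412, 5.6565) + 3 * (-0.8660, 0.5000) = (-6.7412 + -2.5981, 5.6565 + 1.5000) = (-9.3393, 7.1565)
link 2: phi[2] = 140 + 10 + 25 = 175 deg
  cos(175 deg) = -0.9962, sin(175 deg) = 0.0872
  joint[3] = (-9.3393, 7.1565) + 11.9 * (-0.9962, 0.0872) = (-9.3393 + -11.8547, 7.1565 + 1.0372) = (-21.1940, 8.1937)
link 3: phi[3] = 140 + 10 + 25 + 150 = 325 deg
  cos(325 deg) = 0.8192, sin(325 deg) = -0.5736
  joint[4] = (-21.1940, 8.1937) + 2.1 * (0.8192, -0.5736) = (-21.1940 + 1.7202, 8.1937 + -1.2045) = (-19.4738, 6.9892)
End effector: (-19.4738, 6.9892)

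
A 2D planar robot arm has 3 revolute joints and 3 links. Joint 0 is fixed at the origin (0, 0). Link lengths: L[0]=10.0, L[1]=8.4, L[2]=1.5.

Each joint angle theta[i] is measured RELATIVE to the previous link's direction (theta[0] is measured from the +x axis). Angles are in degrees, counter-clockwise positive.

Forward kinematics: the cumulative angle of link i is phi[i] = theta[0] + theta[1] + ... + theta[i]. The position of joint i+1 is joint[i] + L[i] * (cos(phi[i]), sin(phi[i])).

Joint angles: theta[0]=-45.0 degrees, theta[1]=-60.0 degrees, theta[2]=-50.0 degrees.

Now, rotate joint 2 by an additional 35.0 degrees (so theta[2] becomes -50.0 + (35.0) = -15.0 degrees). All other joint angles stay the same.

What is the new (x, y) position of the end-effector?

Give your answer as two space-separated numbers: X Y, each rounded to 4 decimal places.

Answer: 4.1470 -16.4839

Derivation:
joint[0] = (0.0000, 0.0000)  (base)
link 0: phi[0] = -45 = -45 deg
  cos(-45 deg) = 0.7071, sin(-45 deg) = -0.7071
  joint[1] = (0.0000, 0.0000) + 10 * (0.7071, -0.7071) = (0.0000 + 7.0711, 0.0000 + -7.0711) = (7.0711, -7.0711)
link 1: phi[1] = -45 + -60 = -105 deg
  cos(-105 deg) = -0.2588, sin(-105 deg) = -0.9659
  joint[2] = (7.0711, -7.0711) + 8.4 * (-0.2588, -0.9659) = (7.0711 + -2.1741, -7.0711 + -8.1138) = (4.8970, -15.1848)
link 2: phi[2] = -45 + -60 + -15 = -120 deg
  cos(-120 deg) = -0.5000, sin(-120 deg) = -0.8660
  joint[3] = (4.8970, -15.1848) + 1.5 * (-0.5000, -0.8660) = (4.8970 + -0.7500, -15.1848 + -1.2990) = (4.1470, -16.4839)
End effector: (4.1470, -16.4839)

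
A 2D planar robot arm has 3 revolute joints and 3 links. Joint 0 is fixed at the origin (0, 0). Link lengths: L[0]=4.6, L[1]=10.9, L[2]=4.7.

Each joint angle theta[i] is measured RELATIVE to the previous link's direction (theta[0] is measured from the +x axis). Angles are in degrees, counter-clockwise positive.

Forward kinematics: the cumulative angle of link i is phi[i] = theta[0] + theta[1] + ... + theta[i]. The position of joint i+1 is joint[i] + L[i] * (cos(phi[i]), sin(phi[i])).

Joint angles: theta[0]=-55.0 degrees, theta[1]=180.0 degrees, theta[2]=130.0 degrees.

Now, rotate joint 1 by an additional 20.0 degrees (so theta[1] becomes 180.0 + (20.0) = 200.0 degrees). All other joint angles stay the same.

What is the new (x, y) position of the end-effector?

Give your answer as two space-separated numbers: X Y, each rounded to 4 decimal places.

joint[0] = (0.0000, 0.0000)  (base)
link 0: phi[0] = -55 = -55 deg
  cos(-55 deg) = 0.5736, sin(-55 deg) = -0.8192
  joint[1] = (0.0000, 0.0000) + 4.6 * (0.5736, -0.8192) = (0.0000 + 2.6385, 0.0000 + -3.7681) = (2.6385, -3.7681)
link 1: phi[1] = -55 + 200 = 145 deg
  cos(145 deg) = -0.8192, sin(145 deg) = 0.5736
  joint[2] = (2.6385, -3.7681) + 10.9 * (-0.8192, 0.5736) = (2.6385 + -8.9288, -3.7681 + 6.2520) = (-6.2903, 2.4839)
link 2: phi[2] = -55 + 200 + 130 = 275 deg
  cos(275 deg) = 0.0872, sin(275 deg) = -0.9962
  joint[3] = (-6.2903, 2.4839) + 4.7 * (0.0872, -0.9962) = (-6.2903 + 0.4096, 2.4839 + -4.6821) = (-5.8807, -2.1982)
End effector: (-5.8807, -2.1982)

Answer: -5.8807 -2.1982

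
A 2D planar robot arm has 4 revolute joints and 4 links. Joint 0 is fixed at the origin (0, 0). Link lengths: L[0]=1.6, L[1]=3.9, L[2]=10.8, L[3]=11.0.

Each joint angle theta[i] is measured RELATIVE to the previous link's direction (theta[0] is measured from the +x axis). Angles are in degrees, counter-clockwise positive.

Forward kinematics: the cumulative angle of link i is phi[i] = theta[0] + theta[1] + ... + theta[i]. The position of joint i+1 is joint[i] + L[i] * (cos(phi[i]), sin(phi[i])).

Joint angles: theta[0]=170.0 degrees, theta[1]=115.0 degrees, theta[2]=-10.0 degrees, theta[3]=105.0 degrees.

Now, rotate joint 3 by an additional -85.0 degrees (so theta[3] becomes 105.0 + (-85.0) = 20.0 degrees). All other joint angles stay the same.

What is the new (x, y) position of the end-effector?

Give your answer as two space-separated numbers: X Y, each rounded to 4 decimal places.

Answer: 5.0238 -24.2176

Derivation:
joint[0] = (0.0000, 0.0000)  (base)
link 0: phi[0] = 170 = 170 deg
  cos(170 deg) = -0.9848, sin(170 deg) = 0.1736
  joint[1] = (0.0000, 0.0000) + 1.6 * (-0.9848, 0.1736) = (0.0000 + -1.5757, 0.0000 + 0.2778) = (-1.5757, 0.2778)
link 1: phi[1] = 170 + 115 = 285 deg
  cos(285 deg) = 0.2588, sin(285 deg) = -0.9659
  joint[2] = (-1.5757, 0.2778) + 3.9 * (0.2588, -0.9659) = (-1.5757 + 1.0094, 0.2778 + -3.7671) = (-0.5663, -3.4893)
link 2: phi[2] = 170 + 115 + -10 = 275 deg
  cos(275 deg) = 0.0872, sin(275 deg) = -0.9962
  joint[3] = (-0.5663, -3.4893) + 10.8 * (0.0872, -0.9962) = (-0.5663 + 0.9413, -3.4893 + -10.7589) = (0.3750, -14.2482)
link 3: phi[3] = 170 + 115 + -10 + 20 = 295 deg
  cos(295 deg) = 0.4226, sin(295 deg) = -0.9063
  joint[4] = (0.3750, -14.2482) + 11 * (0.4226, -0.9063) = (0.3750 + 4.6488, -14.2482 + -9.9694) = (5.0238, -24.2176)
End effector: (5.0238, -24.2176)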